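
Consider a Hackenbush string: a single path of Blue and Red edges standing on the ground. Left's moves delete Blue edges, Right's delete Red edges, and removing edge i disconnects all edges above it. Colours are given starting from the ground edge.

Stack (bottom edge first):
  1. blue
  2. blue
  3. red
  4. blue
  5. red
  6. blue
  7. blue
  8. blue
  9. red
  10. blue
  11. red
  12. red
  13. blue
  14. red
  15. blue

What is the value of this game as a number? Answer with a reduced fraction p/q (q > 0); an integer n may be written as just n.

14155/8192

b: Left { 0 }, Right { — } => simplest 1
bb: Left { 0 1 }, Right { — } => simplest 2
bbr: Left { 0 1 }, Right { 2 } => simplest 3/2
bbrb: Left { 0 1 3/2 }, Right { 2 } => simplest 7/4
bbrbr: Left { 0 1 3/2 }, Right { 7/4 2 } => simplest 13/8
bbrbrb: Left { 0 1 3/2 13/8 }, Right { 7/4 2 } => simplest 27/16
bbrbrbb: Left { 0 1 3/2 13/8 27/16 }, Right { 7/4 2 } => simplest 55/32
bbrbrbbb: Left { 0 1 3/2 13/8 27/16 55/32 }, Right { 7/4 2 } => simplest 111/64
bbrbrbbbr: Left { 0 1 3/2 13/8 27/16 55/32 }, Right { 111/64 7/4 2 } => simplest 221/128
bbrbrbbbrb: Left { 0 1 3/2 13/8 27/16 55/32 221/128 }, Right { 111/64 7/4 2 } => simplest 443/256
bbrbrbbbrbr: Left { 0 1 3/2 13/8 27/16 55/32 221/128 }, Right { 443/256 111/64 7/4 2 } => simplest 885/512
bbrbrbbbrbrr: Left { 0 1 3/2 13/8 27/16 55/32 221/128 }, Right { 885/512 443/256 111/64 7/4 2 } => simplest 1769/1024
bbrbrbbbrbrrb: Left { 0 1 3/2 13/8 27/16 55/32 221/128 1769/1024 }, Right { 885/512 443/256 111/64 7/4 2 } => simplest 3539/2048
bbrbrbbbrbrrbr: Left { 0 1 3/2 13/8 27/16 55/32 221/128 1769/1024 }, Right { 3539/2048 885/512 443/256 111/64 7/4 2 } => simplest 7077/4096
bbrbrbbbrbrrbrb: Left { 0 1 3/2 13/8 27/16 55/32 221/128 1769/1024 7077/4096 }, Right { 3539/2048 885/512 443/256 111/64 7/4 2 } => simplest 14155/8192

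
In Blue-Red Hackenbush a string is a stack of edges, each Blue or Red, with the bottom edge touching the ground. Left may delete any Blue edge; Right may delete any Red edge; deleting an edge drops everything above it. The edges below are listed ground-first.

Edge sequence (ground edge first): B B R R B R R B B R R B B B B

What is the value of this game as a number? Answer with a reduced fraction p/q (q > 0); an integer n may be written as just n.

10655/8192

step 1: add B to get B; options L={ 0 } R={ · } = 1
step 2: add B to get BB; options L={ 0; 1 } R={ · } = 2
step 3: add R to get BBR; options L={ 0; 1 } R={ 2 } = 3/2
step 4: add R to get BBRR; options L={ 0; 1 } R={ 3/2; 2 } = 5/4
step 5: add B to get BBRRB; options L={ 0; 1; 5/4 } R={ 3/2; 2 } = 11/8
step 6: add R to get BBRRBR; options L={ 0; 1; 5/4 } R={ 11/8; 3/2; 2 } = 21/16
step 7: add R to get BBRRBRR; options L={ 0; 1; 5/4 } R={ 21/16; 11/8; 3/2; 2 } = 41/32
step 8: add B to get BBRRBRRB; options L={ 0; 1; 5/4; 41/32 } R={ 21/16; 11/8; 3/2; 2 } = 83/64
step 9: add B to get BBRRBRRBB; options L={ 0; 1; 5/4; 41/32; 83/64 } R={ 21/16; 11/8; 3/2; 2 } = 167/128
step 10: add R to get BBRRBRRBBR; options L={ 0; 1; 5/4; 41/32; 83/64 } R={ 167/128; 21/16; 11/8; 3/2; 2 } = 333/256
step 11: add R to get BBRRBRRBBRR; options L={ 0; 1; 5/4; 41/32; 83/64 } R={ 333/256; 167/128; 21/16; 11/8; 3/2; 2 } = 665/512
step 12: add B to get BBRRBRRBBRRB; options L={ 0; 1; 5/4; 41/32; 83/64; 665/512 } R={ 333/256; 167/128; 21/16; 11/8; 3/2; 2 } = 1331/1024
step 13: add B to get BBRRBRRBBRRBB; options L={ 0; 1; 5/4; 41/32; 83/64; 665/512; 1331/1024 } R={ 333/256; 167/128; 21/16; 11/8; 3/2; 2 } = 2663/2048
step 14: add B to get BBRRBRRBBRRBBB; options L={ 0; 1; 5/4; 41/32; 83/64; 665/512; 1331/1024; 2663/2048 } R={ 333/256; 167/128; 21/16; 11/8; 3/2; 2 } = 5327/4096
step 15: add B to get BBRRBRRBBRRBBBB; options L={ 0; 1; 5/4; 41/32; 83/64; 665/512; 1331/1024; 2663/2048; 5327/4096 } R={ 333/256; 167/128; 21/16; 11/8; 3/2; 2 } = 10655/8192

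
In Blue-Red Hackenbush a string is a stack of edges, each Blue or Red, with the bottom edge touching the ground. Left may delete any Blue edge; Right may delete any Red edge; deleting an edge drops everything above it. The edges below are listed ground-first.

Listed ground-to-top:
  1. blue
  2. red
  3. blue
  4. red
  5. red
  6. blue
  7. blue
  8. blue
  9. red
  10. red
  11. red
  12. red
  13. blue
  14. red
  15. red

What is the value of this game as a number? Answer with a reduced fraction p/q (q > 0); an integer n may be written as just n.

9993/16384

Build value(s[:k]) for k = 1..15, string s = blue red blue red red blue blue blue red red red red blue red red.
step 1: add blue to get b; options L={ 0 } R={ none } ⇒ 1
step 2: add red to get br; options L={ 0 } R={ 1 } ⇒ 1/2
step 3: add blue to get brb; options L={ 0,1/2 } R={ 1 } ⇒ 3/4
step 4: add red to get brbr; options L={ 0,1/2 } R={ 3/4,1 } ⇒ 5/8
step 5: add red to get brbrr; options L={ 0,1/2 } R={ 5/8,3/4,1 } ⇒ 9/16
step 6: add blue to get brbrrb; options L={ 0,1/2,9/16 } R={ 5/8,3/4,1 } ⇒ 19/32
step 7: add blue to get brbrrbb; options L={ 0,1/2,9/16,19/32 } R={ 5/8,3/4,1 } ⇒ 39/64
step 8: add blue to get brbrrbbb; options L={ 0,1/2,9/16,19/32,39/64 } R={ 5/8,3/4,1 } ⇒ 79/128
step 9: add red to get brbrrbbbr; options L={ 0,1/2,9/16,19/32,39/64 } R={ 79/128,5/8,3/4,1 } ⇒ 157/256
step 10: add red to get brbrrbbbrr; options L={ 0,1/2,9/16,19/32,39/64 } R={ 157/256,79/128,5/8,3/4,1 } ⇒ 313/512
step 11: add red to get brbrrbbbrrr; options L={ 0,1/2,9/16,19/32,39/64 } R={ 313/512,157/256,79/128,5/8,3/4,1 } ⇒ 625/1024
step 12: add red to get brbrrbbbrrrr; options L={ 0,1/2,9/16,19/32,39/64 } R={ 625/1024,313/512,157/256,79/128,5/8,3/4,1 } ⇒ 1249/2048
step 13: add blue to get brbrrbbbrrrrb; options L={ 0,1/2,9/16,19/32,39/64,1249/2048 } R={ 625/1024,313/512,157/256,79/128,5/8,3/4,1 } ⇒ 2499/4096
step 14: add red to get brbrrbbbrrrrbr; options L={ 0,1/2,9/16,19/32,39/64,1249/2048 } R={ 2499/4096,625/1024,313/512,157/256,79/128,5/8,3/4,1 } ⇒ 4997/8192
step 15: add red to get brbrrbbbrrrrbrr; options L={ 0,1/2,9/16,19/32,39/64,1249/2048 } R={ 4997/8192,2499/4096,625/1024,313/512,157/256,79/128,5/8,3/4,1 } ⇒ 9993/16384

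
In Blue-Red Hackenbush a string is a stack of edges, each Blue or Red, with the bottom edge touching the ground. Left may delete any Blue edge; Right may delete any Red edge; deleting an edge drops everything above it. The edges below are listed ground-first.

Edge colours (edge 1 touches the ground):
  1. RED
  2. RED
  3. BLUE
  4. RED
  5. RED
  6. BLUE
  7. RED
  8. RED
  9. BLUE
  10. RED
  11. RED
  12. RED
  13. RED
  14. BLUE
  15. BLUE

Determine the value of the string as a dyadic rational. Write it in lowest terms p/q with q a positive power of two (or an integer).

Build val(s[:k]) for k = 1..15, string s = RED RED BLUE RED RED BLUE RED RED BLUE RED RED RED RED BLUE BLUE.
R: Left {  }, Right { 0 } = simplest -1
RR: Left {  }, Right { -1 0 } = simplest -2
RRB: Left { -2 }, Right { -1 0 } = simplest -3/2
RRBR: Left { -2 }, Right { -3/2 -1 0 } = simplest -7/4
RRBRR: Left { -2 }, Right { -7/4 -3/2 -1 0 } = simplest -15/8
RRBRRB: Left { -2 -15/8 }, Right { -7/4 -3/2 -1 0 } = simplest -29/16
RRBRRBR: Left { -2 -15/8 }, Right { -29/16 -7/4 -3/2 -1 0 } = simplest -59/32
RRBRRBRR: Left { -2 -15/8 }, Right { -59/32 -29/16 -7/4 -3/2 -1 0 } = simplest -119/64
RRBRRBRRB: Left { -2 -15/8 -119/64 }, Right { -59/32 -29/16 -7/4 -3/2 -1 0 } = simplest -237/128
RRBRRBRRBR: Left { -2 -15/8 -119/64 }, Right { -237/128 -59/32 -29/16 -7/4 -3/2 -1 0 } = simplest -475/256
RRBRRBRRBRR: Left { -2 -15/8 -119/64 }, Right { -475/256 -237/128 -59/32 -29/16 -7/4 -3/2 -1 0 } = simplest -951/512
RRBRRBRRBRRR: Left { -2 -15/8 -119/64 }, Right { -951/512 -475/256 -237/128 -59/32 -29/16 -7/4 -3/2 -1 0 } = simplest -1903/1024
RRBRRBRRBRRRR: Left { -2 -15/8 -119/64 }, Right { -1903/1024 -951/512 -475/256 -237/128 -59/32 -29/16 -7/4 -3/2 -1 0 } = simplest -3807/2048
RRBRRBRRBRRRRB: Left { -2 -15/8 -119/64 -3807/2048 }, Right { -1903/1024 -951/512 -475/256 -237/128 -59/32 -29/16 -7/4 -3/2 -1 0 } = simplest -7613/4096
RRBRRBRRBRRRRBB: Left { -2 -15/8 -119/64 -3807/2048 -7613/4096 }, Right { -1903/1024 -951/512 -475/256 -237/128 -59/32 -29/16 -7/4 -3/2 -1 0 } = simplest -15225/8192

-15225/8192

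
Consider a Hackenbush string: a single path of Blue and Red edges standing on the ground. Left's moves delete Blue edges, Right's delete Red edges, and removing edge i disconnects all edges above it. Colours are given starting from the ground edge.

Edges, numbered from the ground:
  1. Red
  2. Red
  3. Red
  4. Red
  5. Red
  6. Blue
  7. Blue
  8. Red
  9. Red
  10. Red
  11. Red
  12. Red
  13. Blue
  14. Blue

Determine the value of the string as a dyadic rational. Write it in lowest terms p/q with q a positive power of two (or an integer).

Build g(s[:k]) for k = 1..14, string s = Red Red Red Red Red Blue Blue Red Red Red Red Red Blue Blue.
edge 1 of 14 (Red): { (no moves) | 0 } -> -1
edge 2 of 14 (Red): { (no moves) | -1, 0 } -> -2
edge 3 of 14 (Red): { (no moves) | -2, -1, 0 } -> -3
edge 4 of 14 (Red): { (no moves) | -3, -2, -1, 0 } -> -4
edge 5 of 14 (Red): { (no moves) | -4, -3, -2, -1, 0 } -> -5
edge 6 of 14 (Blue): { -5 | -4, -3, -2, -1, 0 } -> -9/2
edge 7 of 14 (Blue): { -5, -9/2 | -4, -3, -2, -1, 0 } -> -17/4
edge 8 of 14 (Red): { -5, -9/2 | -17/4, -4, -3, -2, -1, 0 } -> -35/8
edge 9 of 14 (Red): { -5, -9/2 | -35/8, -17/4, -4, -3, -2, -1, 0 } -> -71/16
edge 10 of 14 (Red): { -5, -9/2 | -71/16, -35/8, -17/4, -4, -3, -2, -1, 0 } -> -143/32
edge 11 of 14 (Red): { -5, -9/2 | -143/32, -71/16, -35/8, -17/4, -4, -3, -2, -1, 0 } -> -287/64
edge 12 of 14 (Red): { -5, -9/2 | -287/64, -143/32, -71/16, -35/8, -17/4, -4, -3, -2, -1, 0 } -> -575/128
edge 13 of 14 (Blue): { -5, -9/2, -575/128 | -287/64, -143/32, -71/16, -35/8, -17/4, -4, -3, -2, -1, 0 } -> -1149/256
edge 14 of 14 (Blue): { -5, -9/2, -575/128, -1149/256 | -287/64, -143/32, -71/16, -35/8, -17/4, -4, -3, -2, -1, 0 } -> -2297/512

-2297/512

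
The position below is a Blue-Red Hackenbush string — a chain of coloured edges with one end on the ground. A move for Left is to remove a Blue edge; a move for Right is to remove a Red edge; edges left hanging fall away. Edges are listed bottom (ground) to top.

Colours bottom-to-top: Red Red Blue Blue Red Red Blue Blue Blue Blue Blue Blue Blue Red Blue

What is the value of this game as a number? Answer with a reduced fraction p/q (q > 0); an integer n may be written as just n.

-11269/8192

edge 1 of 15 (Red): { none | 0 } = -1
edge 2 of 15 (Red): { none | -1,0 } = -2
edge 3 of 15 (Blue): { -2 | -1,0 } = -3/2
edge 4 of 15 (Blue): { -2,-3/2 | -1,0 } = -5/4
edge 5 of 15 (Red): { -2,-3/2 | -5/4,-1,0 } = -11/8
edge 6 of 15 (Red): { -2,-3/2 | -11/8,-5/4,-1,0 } = -23/16
edge 7 of 15 (Blue): { -2,-3/2,-23/16 | -11/8,-5/4,-1,0 } = -45/32
edge 8 of 15 (Blue): { -2,-3/2,-23/16,-45/32 | -11/8,-5/4,-1,0 } = -89/64
edge 9 of 15 (Blue): { -2,-3/2,-23/16,-45/32,-89/64 | -11/8,-5/4,-1,0 } = -177/128
edge 10 of 15 (Blue): { -2,-3/2,-23/16,-45/32,-89/64,-177/128 | -11/8,-5/4,-1,0 } = -353/256
edge 11 of 15 (Blue): { -2,-3/2,-23/16,-45/32,-89/64,-177/128,-353/256 | -11/8,-5/4,-1,0 } = -705/512
edge 12 of 15 (Blue): { -2,-3/2,-23/16,-45/32,-89/64,-177/128,-353/256,-705/512 | -11/8,-5/4,-1,0 } = -1409/1024
edge 13 of 15 (Blue): { -2,-3/2,-23/16,-45/32,-89/64,-177/128,-353/256,-705/512,-1409/1024 | -11/8,-5/4,-1,0 } = -2817/2048
edge 14 of 15 (Red): { -2,-3/2,-23/16,-45/32,-89/64,-177/128,-353/256,-705/512,-1409/1024 | -2817/2048,-11/8,-5/4,-1,0 } = -5635/4096
edge 15 of 15 (Blue): { -2,-3/2,-23/16,-45/32,-89/64,-177/128,-353/256,-705/512,-1409/1024,-5635/4096 | -2817/2048,-11/8,-5/4,-1,0 } = -11269/8192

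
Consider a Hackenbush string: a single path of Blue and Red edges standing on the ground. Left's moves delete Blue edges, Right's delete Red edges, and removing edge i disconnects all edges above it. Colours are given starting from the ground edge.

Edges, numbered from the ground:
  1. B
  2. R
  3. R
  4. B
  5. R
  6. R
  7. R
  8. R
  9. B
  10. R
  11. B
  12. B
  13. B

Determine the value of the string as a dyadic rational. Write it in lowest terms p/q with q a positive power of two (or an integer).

step 1: add B to get B; options L={ 0 } R={ none } = 1
step 2: add R to get BR; options L={ 0 } R={ 1 } = 1/2
step 3: add R to get BRR; options L={ 0 } R={ 1/2,1 } = 1/4
step 4: add B to get BRRB; options L={ 0,1/4 } R={ 1/2,1 } = 3/8
step 5: add R to get BRRBR; options L={ 0,1/4 } R={ 3/8,1/2,1 } = 5/16
step 6: add R to get BRRBRR; options L={ 0,1/4 } R={ 5/16,3/8,1/2,1 } = 9/32
step 7: add R to get BRRBRRR; options L={ 0,1/4 } R={ 9/32,5/16,3/8,1/2,1 } = 17/64
step 8: add R to get BRRBRRRR; options L={ 0,1/4 } R={ 17/64,9/32,5/16,3/8,1/2,1 } = 33/128
step 9: add B to get BRRBRRRRB; options L={ 0,1/4,33/128 } R={ 17/64,9/32,5/16,3/8,1/2,1 } = 67/256
step 10: add R to get BRRBRRRRBR; options L={ 0,1/4,33/128 } R={ 67/256,17/64,9/32,5/16,3/8,1/2,1 } = 133/512
step 11: add B to get BRRBRRRRBRB; options L={ 0,1/4,33/128,133/512 } R={ 67/256,17/64,9/32,5/16,3/8,1/2,1 } = 267/1024
step 12: add B to get BRRBRRRRBRBB; options L={ 0,1/4,33/128,133/512,267/1024 } R={ 67/256,17/64,9/32,5/16,3/8,1/2,1 } = 535/2048
step 13: add B to get BRRBRRRRBRBBB; options L={ 0,1/4,33/128,133/512,267/1024,535/2048 } R={ 67/256,17/64,9/32,5/16,3/8,1/2,1 } = 1071/4096

1071/4096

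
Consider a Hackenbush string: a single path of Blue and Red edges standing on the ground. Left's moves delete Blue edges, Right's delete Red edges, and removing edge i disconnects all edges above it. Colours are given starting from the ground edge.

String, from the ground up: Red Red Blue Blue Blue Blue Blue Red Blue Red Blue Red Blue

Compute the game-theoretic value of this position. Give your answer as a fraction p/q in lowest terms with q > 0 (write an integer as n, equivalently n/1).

R: Left { ∅ }, Right { 0 } gives simplest -1
RR: Left { ∅ }, Right { -1 0 } gives simplest -2
RRB: Left { -2 }, Right { -1 0 } gives simplest -3/2
RRBB: Left { -2 -3/2 }, Right { -1 0 } gives simplest -5/4
RRBBB: Left { -2 -3/2 -5/4 }, Right { -1 0 } gives simplest -9/8
RRBBBB: Left { -2 -3/2 -5/4 -9/8 }, Right { -1 0 } gives simplest -17/16
RRBBBBB: Left { -2 -3/2 -5/4 -9/8 -17/16 }, Right { -1 0 } gives simplest -33/32
RRBBBBBR: Left { -2 -3/2 -5/4 -9/8 -17/16 }, Right { -33/32 -1 0 } gives simplest -67/64
RRBBBBBRB: Left { -2 -3/2 -5/4 -9/8 -17/16 -67/64 }, Right { -33/32 -1 0 } gives simplest -133/128
RRBBBBBRBR: Left { -2 -3/2 -5/4 -9/8 -17/16 -67/64 }, Right { -133/128 -33/32 -1 0 } gives simplest -267/256
RRBBBBBRBRB: Left { -2 -3/2 -5/4 -9/8 -17/16 -67/64 -267/256 }, Right { -133/128 -33/32 -1 0 } gives simplest -533/512
RRBBBBBRBRBR: Left { -2 -3/2 -5/4 -9/8 -17/16 -67/64 -267/256 }, Right { -533/512 -133/128 -33/32 -1 0 } gives simplest -1067/1024
RRBBBBBRBRBRB: Left { -2 -3/2 -5/4 -9/8 -17/16 -67/64 -267/256 -1067/1024 }, Right { -533/512 -133/128 -33/32 -1 0 } gives simplest -2133/2048

-2133/2048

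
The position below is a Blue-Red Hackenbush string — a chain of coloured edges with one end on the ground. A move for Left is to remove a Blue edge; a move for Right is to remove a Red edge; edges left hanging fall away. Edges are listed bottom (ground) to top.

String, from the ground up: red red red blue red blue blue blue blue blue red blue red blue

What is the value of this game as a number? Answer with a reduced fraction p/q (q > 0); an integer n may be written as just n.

Prefix values for red red red blue red blue blue blue blue blue red blue red blue via {L|R} + simplicity:
r: Left { none }, Right { 0 } gives simplest -1
rr: Left { none }, Right { -1 0 } gives simplest -2
rrr: Left { none }, Right { -2 -1 0 } gives simplest -3
rrrb: Left { -3 }, Right { -2 -1 0 } gives simplest -5/2
rrrbr: Left { -3 }, Right { -5/2 -2 -1 0 } gives simplest -11/4
rrrbrb: Left { -3 -11/4 }, Right { -5/2 -2 -1 0 } gives simplest -21/8
rrrbrbb: Left { -3 -11/4 -21/8 }, Right { -5/2 -2 -1 0 } gives simplest -41/16
rrrbrbbb: Left { -3 -11/4 -21/8 -41/16 }, Right { -5/2 -2 -1 0 } gives simplest -81/32
rrrbrbbbb: Left { -3 -11/4 -21/8 -41/16 -81/32 }, Right { -5/2 -2 -1 0 } gives simplest -161/64
rrrbrbbbbb: Left { -3 -11/4 -21/8 -41/16 -81/32 -161/64 }, Right { -5/2 -2 -1 0 } gives simplest -321/128
rrrbrbbbbbr: Left { -3 -11/4 -21/8 -41/16 -81/32 -161/64 }, Right { -321/128 -5/2 -2 -1 0 } gives simplest -643/256
rrrbrbbbbbrb: Left { -3 -11/4 -21/8 -41/16 -81/32 -161/64 -643/256 }, Right { -321/128 -5/2 -2 -1 0 } gives simplest -1285/512
rrrbrbbbbbrbr: Left { -3 -11/4 -21/8 -41/16 -81/32 -161/64 -643/256 }, Right { -1285/512 -321/128 -5/2 -2 -1 0 } gives simplest -2571/1024
rrrbrbbbbbrbrb: Left { -3 -11/4 -21/8 -41/16 -81/32 -161/64 -643/256 -2571/1024 }, Right { -1285/512 -321/128 -5/2 -2 -1 0 } gives simplest -5141/2048

-5141/2048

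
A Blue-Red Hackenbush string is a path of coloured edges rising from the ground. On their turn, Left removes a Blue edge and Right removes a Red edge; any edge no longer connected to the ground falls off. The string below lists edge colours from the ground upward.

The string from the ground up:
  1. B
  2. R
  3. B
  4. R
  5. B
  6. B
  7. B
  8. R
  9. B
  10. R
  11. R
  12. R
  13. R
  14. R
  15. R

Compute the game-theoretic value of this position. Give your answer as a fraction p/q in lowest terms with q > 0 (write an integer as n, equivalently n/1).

Prefix values for B R B R B B B R B R R R R R R via {L|R} + simplicity:
edge 1 of 15 (B): { 0 | none } => 1
edge 2 of 15 (R): { 0 | 1 } => 1/2
edge 3 of 15 (B): { 0,1/2 | 1 } => 3/4
edge 4 of 15 (R): { 0,1/2 | 3/4,1 } => 5/8
edge 5 of 15 (B): { 0,1/2,5/8 | 3/4,1 } => 11/16
edge 6 of 15 (B): { 0,1/2,5/8,11/16 | 3/4,1 } => 23/32
edge 7 of 15 (B): { 0,1/2,5/8,11/16,23/32 | 3/4,1 } => 47/64
edge 8 of 15 (R): { 0,1/2,5/8,11/16,23/32 | 47/64,3/4,1 } => 93/128
edge 9 of 15 (B): { 0,1/2,5/8,11/16,23/32,93/128 | 47/64,3/4,1 } => 187/256
edge 10 of 15 (R): { 0,1/2,5/8,11/16,23/32,93/128 | 187/256,47/64,3/4,1 } => 373/512
edge 11 of 15 (R): { 0,1/2,5/8,11/16,23/32,93/128 | 373/512,187/256,47/64,3/4,1 } => 745/1024
edge 12 of 15 (R): { 0,1/2,5/8,11/16,23/32,93/128 | 745/1024,373/512,187/256,47/64,3/4,1 } => 1489/2048
edge 13 of 15 (R): { 0,1/2,5/8,11/16,23/32,93/128 | 1489/2048,745/1024,373/512,187/256,47/64,3/4,1 } => 2977/4096
edge 14 of 15 (R): { 0,1/2,5/8,11/16,23/32,93/128 | 2977/4096,1489/2048,745/1024,373/512,187/256,47/64,3/4,1 } => 5953/8192
edge 15 of 15 (R): { 0,1/2,5/8,11/16,23/32,93/128 | 5953/8192,2977/4096,1489/2048,745/1024,373/512,187/256,47/64,3/4,1 } => 11905/16384

11905/16384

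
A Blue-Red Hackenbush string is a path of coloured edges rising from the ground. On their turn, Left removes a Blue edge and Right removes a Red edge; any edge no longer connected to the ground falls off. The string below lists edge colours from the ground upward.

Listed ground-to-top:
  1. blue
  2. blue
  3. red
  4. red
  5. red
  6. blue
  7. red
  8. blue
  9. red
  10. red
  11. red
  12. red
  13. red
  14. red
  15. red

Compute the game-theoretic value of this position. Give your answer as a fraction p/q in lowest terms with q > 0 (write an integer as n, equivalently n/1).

9473/8192

Recurse on prefixes of the 15-edge string blue blue red red red blue red blue red red red red red red red:
value_1 [b]  L=[0]  R=[(no moves)]  → 1
value_2 [bb]  L=[0 1]  R=[(no moves)]  → 2
value_3 [bbr]  L=[0 1]  R=[2]  → 3/2
value_4 [bbrr]  L=[0 1]  R=[3/2 2]  → 5/4
value_5 [bbrrr]  L=[0 1]  R=[5/4 3/2 2]  → 9/8
value_6 [bbrrrb]  L=[0 1 9/8]  R=[5/4 3/2 2]  → 19/16
value_7 [bbrrrbr]  L=[0 1 9/8]  R=[19/16 5/4 3/2 2]  → 37/32
value_8 [bbrrrbrb]  L=[0 1 9/8 37/32]  R=[19/16 5/4 3/2 2]  → 75/64
value_9 [bbrrrbrbr]  L=[0 1 9/8 37/32]  R=[75/64 19/16 5/4 3/2 2]  → 149/128
value_10 [bbrrrbrbrr]  L=[0 1 9/8 37/32]  R=[149/128 75/64 19/16 5/4 3/2 2]  → 297/256
value_11 [bbrrrbrbrrr]  L=[0 1 9/8 37/32]  R=[297/256 149/128 75/64 19/16 5/4 3/2 2]  → 593/512
value_12 [bbrrrbrbrrrr]  L=[0 1 9/8 37/32]  R=[593/512 297/256 149/128 75/64 19/16 5/4 3/2 2]  → 1185/1024
value_13 [bbrrrbrbrrrrr]  L=[0 1 9/8 37/32]  R=[1185/1024 593/512 297/256 149/128 75/64 19/16 5/4 3/2 2]  → 2369/2048
value_14 [bbrrrbrbrrrrrr]  L=[0 1 9/8 37/32]  R=[2369/2048 1185/1024 593/512 297/256 149/128 75/64 19/16 5/4 3/2 2]  → 4737/4096
value_15 [bbrrrbrbrrrrrrr]  L=[0 1 9/8 37/32]  R=[4737/4096 2369/2048 1185/1024 593/512 297/256 149/128 75/64 19/16 5/4 3/2 2]  → 9473/8192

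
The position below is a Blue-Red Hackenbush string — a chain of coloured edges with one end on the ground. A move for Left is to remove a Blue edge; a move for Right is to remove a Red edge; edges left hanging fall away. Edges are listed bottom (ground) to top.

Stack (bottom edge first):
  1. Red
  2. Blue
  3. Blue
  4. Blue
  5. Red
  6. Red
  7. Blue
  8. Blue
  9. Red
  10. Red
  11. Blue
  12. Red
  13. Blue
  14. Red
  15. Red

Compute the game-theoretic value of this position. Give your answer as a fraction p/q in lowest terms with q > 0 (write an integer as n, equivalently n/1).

Recurse on prefixes of the 15-edge string Red Blue Blue Blue Red Red Blue Blue Red Red Blue Red Blue Red Red:
v(R) = {  | 0 } = -1
v(RB) = { -1 | 0 } = -1/2
v(RBB) = { -1, -1/2 | 0 } = -1/4
v(RBBB) = { -1, -1/2, -1/4 | 0 } = -1/8
v(RBBBR) = { -1, -1/2, -1/4 | -1/8, 0 } = -3/16
v(RBBBRR) = { -1, -1/2, -1/4 | -3/16, -1/8, 0 } = -7/32
v(RBBBRRB) = { -1, -1/2, -1/4, -7/32 | -3/16, -1/8, 0 } = -13/64
v(RBBBRRBB) = { -1, -1/2, -1/4, -7/32, -13/64 | -3/16, -1/8, 0 } = -25/128
v(RBBBRRBBR) = { -1, -1/2, -1/4, -7/32, -13/64 | -25/128, -3/16, -1/8, 0 } = -51/256
v(RBBBRRBBRR) = { -1, -1/2, -1/4, -7/32, -13/64 | -51/256, -25/128, -3/16, -1/8, 0 } = -103/512
v(RBBBRRBBRRB) = { -1, -1/2, -1/4, -7/32, -13/64, -103/512 | -51/256, -25/128, -3/16, -1/8, 0 } = -205/1024
v(RBBBRRBBRRBR) = { -1, -1/2, -1/4, -7/32, -13/64, -103/512 | -205/1024, -51/256, -25/128, -3/16, -1/8, 0 } = -411/2048
v(RBBBRRBBRRBRB) = { -1, -1/2, -1/4, -7/32, -13/64, -103/512, -411/2048 | -205/1024, -51/256, -25/128, -3/16, -1/8, 0 } = -821/4096
v(RBBBRRBBRRBRBR) = { -1, -1/2, -1/4, -7/32, -13/64, -103/512, -411/2048 | -821/4096, -205/1024, -51/256, -25/128, -3/16, -1/8, 0 } = -1643/8192
v(RBBBRRBBRRBRBRR) = { -1, -1/2, -1/4, -7/32, -13/64, -103/512, -411/2048 | -1643/8192, -821/4096, -205/1024, -51/256, -25/128, -3/16, -1/8, 0 } = -3287/16384

-3287/16384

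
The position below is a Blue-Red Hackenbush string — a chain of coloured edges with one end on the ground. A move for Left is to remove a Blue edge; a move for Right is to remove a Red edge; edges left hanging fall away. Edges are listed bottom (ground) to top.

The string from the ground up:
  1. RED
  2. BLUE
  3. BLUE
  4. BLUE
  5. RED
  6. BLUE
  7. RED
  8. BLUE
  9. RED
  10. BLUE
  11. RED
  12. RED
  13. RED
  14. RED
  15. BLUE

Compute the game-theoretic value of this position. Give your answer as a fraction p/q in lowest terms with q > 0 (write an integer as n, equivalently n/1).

Build value(s[:k]) for k = 1..15, string s = RED BLUE BLUE BLUE RED BLUE RED BLUE RED BLUE RED RED RED RED BLUE.
1 of 15 · R · max L −∞ · min R 0 — -1
2 of 15 · RB · max L -1 · min R 0 — -1/2
3 of 15 · RBB · max L -1/2 · min R 0 — -1/4
4 of 15 · RBBB · max L -1/4 · min R 0 — -1/8
5 of 15 · RBBBR · max L -1/4 · min R -1/8 — -3/16
6 of 15 · RBBBRB · max L -3/16 · min R -1/8 — -5/32
7 of 15 · RBBBRBR · max L -3/16 · min R -5/32 — -11/64
8 of 15 · RBBBRBRB · max L -11/64 · min R -5/32 — -21/128
9 of 15 · RBBBRBRBR · max L -11/64 · min R -21/128 — -43/256
10 of 15 · RBBBRBRBRB · max L -43/256 · min R -21/128 — -85/512
11 of 15 · RBBBRBRBRBR · max L -43/256 · min R -85/512 — -171/1024
12 of 15 · RBBBRBRBRBRR · max L -43/256 · min R -171/1024 — -343/2048
13 of 15 · RBBBRBRBRBRRR · max L -43/256 · min R -343/2048 — -687/4096
14 of 15 · RBBBRBRBRBRRRR · max L -43/256 · min R -687/4096 — -1375/8192
15 of 15 · RBBBRBRBRBRRRRB · max L -1375/8192 · min R -687/4096 — -2749/16384

-2749/16384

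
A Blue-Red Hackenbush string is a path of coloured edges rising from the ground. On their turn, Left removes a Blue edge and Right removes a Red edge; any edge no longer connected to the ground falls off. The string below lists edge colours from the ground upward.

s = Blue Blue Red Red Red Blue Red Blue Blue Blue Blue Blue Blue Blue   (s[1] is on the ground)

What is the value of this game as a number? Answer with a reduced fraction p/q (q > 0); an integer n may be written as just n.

Prefix values for Blue Blue Red Red Red Blue Red Blue Blue Blue Blue Blue Blue Blue via {L|R} + simplicity:
step 1: add Blue to get B; options L={ 0 } R={ (no moves) } so 1
step 2: add Blue to get BB; options L={ 0 1 } R={ (no moves) } so 2
step 3: add Red to get BBR; options L={ 0 1 } R={ 2 } so 3/2
step 4: add Red to get BBRR; options L={ 0 1 } R={ 3/2 2 } so 5/4
step 5: add Red to get BBRRR; options L={ 0 1 } R={ 5/4 3/2 2 } so 9/8
step 6: add Blue to get BBRRRB; options L={ 0 1 9/8 } R={ 5/4 3/2 2 } so 19/16
step 7: add Red to get BBRRRBR; options L={ 0 1 9/8 } R={ 19/16 5/4 3/2 2 } so 37/32
step 8: add Blue to get BBRRRBRB; options L={ 0 1 9/8 37/32 } R={ 19/16 5/4 3/2 2 } so 75/64
step 9: add Blue to get BBRRRBRBB; options L={ 0 1 9/8 37/32 75/64 } R={ 19/16 5/4 3/2 2 } so 151/128
step 10: add Blue to get BBRRRBRBBB; options L={ 0 1 9/8 37/32 75/64 151/128 } R={ 19/16 5/4 3/2 2 } so 303/256
step 11: add Blue to get BBRRRBRBBBB; options L={ 0 1 9/8 37/32 75/64 151/128 303/256 } R={ 19/16 5/4 3/2 2 } so 607/512
step 12: add Blue to get BBRRRBRBBBBB; options L={ 0 1 9/8 37/32 75/64 151/128 303/256 607/512 } R={ 19/16 5/4 3/2 2 } so 1215/1024
step 13: add Blue to get BBRRRBRBBBBBB; options L={ 0 1 9/8 37/32 75/64 151/128 303/256 607/512 1215/1024 } R={ 19/16 5/4 3/2 2 } so 2431/2048
step 14: add Blue to get BBRRRBRBBBBBBB; options L={ 0 1 9/8 37/32 75/64 151/128 303/256 607/512 1215/1024 2431/2048 } R={ 19/16 5/4 3/2 2 } so 4863/4096

4863/4096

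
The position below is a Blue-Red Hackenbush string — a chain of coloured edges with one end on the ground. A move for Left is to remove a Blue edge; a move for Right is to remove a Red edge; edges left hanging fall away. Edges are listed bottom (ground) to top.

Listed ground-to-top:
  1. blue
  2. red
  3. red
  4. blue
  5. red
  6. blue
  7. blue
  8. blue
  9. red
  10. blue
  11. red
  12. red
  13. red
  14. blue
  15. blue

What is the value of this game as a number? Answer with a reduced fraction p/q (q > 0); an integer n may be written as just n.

5959/16384

value(b) = { 0 | ∅ } so 1
value(br) = { 0 | 1 } so 1/2
value(brr) = { 0 | 1/2; 1 } so 1/4
value(brrb) = { 0; 1/4 | 1/2; 1 } so 3/8
value(brrbr) = { 0; 1/4 | 3/8; 1/2; 1 } so 5/16
value(brrbrb) = { 0; 1/4; 5/16 | 3/8; 1/2; 1 } so 11/32
value(brrbrbb) = { 0; 1/4; 5/16; 11/32 | 3/8; 1/2; 1 } so 23/64
value(brrbrbbb) = { 0; 1/4; 5/16; 11/32; 23/64 | 3/8; 1/2; 1 } so 47/128
value(brrbrbbbr) = { 0; 1/4; 5/16; 11/32; 23/64 | 47/128; 3/8; 1/2; 1 } so 93/256
value(brrbrbbbrb) = { 0; 1/4; 5/16; 11/32; 23/64; 93/256 | 47/128; 3/8; 1/2; 1 } so 187/512
value(brrbrbbbrbr) = { 0; 1/4; 5/16; 11/32; 23/64; 93/256 | 187/512; 47/128; 3/8; 1/2; 1 } so 373/1024
value(brrbrbbbrbrr) = { 0; 1/4; 5/16; 11/32; 23/64; 93/256 | 373/1024; 187/512; 47/128; 3/8; 1/2; 1 } so 745/2048
value(brrbrbbbrbrrr) = { 0; 1/4; 5/16; 11/32; 23/64; 93/256 | 745/2048; 373/1024; 187/512; 47/128; 3/8; 1/2; 1 } so 1489/4096
value(brrbrbbbrbrrrb) = { 0; 1/4; 5/16; 11/32; 23/64; 93/256; 1489/4096 | 745/2048; 373/1024; 187/512; 47/128; 3/8; 1/2; 1 } so 2979/8192
value(brrbrbbbrbrrrbb) = { 0; 1/4; 5/16; 11/32; 23/64; 93/256; 1489/4096; 2979/8192 | 745/2048; 373/1024; 187/512; 47/128; 3/8; 1/2; 1 } so 5959/16384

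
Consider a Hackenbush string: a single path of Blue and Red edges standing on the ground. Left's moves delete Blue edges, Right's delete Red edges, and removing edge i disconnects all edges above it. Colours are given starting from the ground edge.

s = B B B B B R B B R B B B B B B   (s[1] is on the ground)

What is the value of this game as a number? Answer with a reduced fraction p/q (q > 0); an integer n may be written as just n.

g_1 [B]  L=[0]  R=[·]  -> 1
g_2 [BB]  L=[0,1]  R=[·]  -> 2
g_3 [BBB]  L=[0,1,2]  R=[·]  -> 3
g_4 [BBBB]  L=[0,1,2,3]  R=[·]  -> 4
g_5 [BBBBB]  L=[0,1,2,3,4]  R=[·]  -> 5
g_6 [BBBBBR]  L=[0,1,2,3,4]  R=[5]  -> 9/2
g_7 [BBBBBRB]  L=[0,1,2,3,4,9/2]  R=[5]  -> 19/4
g_8 [BBBBBRBB]  L=[0,1,2,3,4,9/2,19/4]  R=[5]  -> 39/8
g_9 [BBBBBRBBR]  L=[0,1,2,3,4,9/2,19/4]  R=[39/8,5]  -> 77/16
g_10 [BBBBBRBBRB]  L=[0,1,2,3,4,9/2,19/4,77/16]  R=[39/8,5]  -> 155/32
g_11 [BBBBBRBBRBB]  L=[0,1,2,3,4,9/2,19/4,77/16,155/32]  R=[39/8,5]  -> 311/64
g_12 [BBBBBRBBRBBB]  L=[0,1,2,3,4,9/2,19/4,77/16,155/32,311/64]  R=[39/8,5]  -> 623/128
g_13 [BBBBBRBBRBBBB]  L=[0,1,2,3,4,9/2,19/4,77/16,155/32,311/64,623/128]  R=[39/8,5]  -> 1247/256
g_14 [BBBBBRBBRBBBBB]  L=[0,1,2,3,4,9/2,19/4,77/16,155/32,311/64,623/128,1247/256]  R=[39/8,5]  -> 2495/512
g_15 [BBBBBRBBRBBBBBB]  L=[0,1,2,3,4,9/2,19/4,77/16,155/32,311/64,623/128,1247/256,2495/512]  R=[39/8,5]  -> 4991/1024

4991/1024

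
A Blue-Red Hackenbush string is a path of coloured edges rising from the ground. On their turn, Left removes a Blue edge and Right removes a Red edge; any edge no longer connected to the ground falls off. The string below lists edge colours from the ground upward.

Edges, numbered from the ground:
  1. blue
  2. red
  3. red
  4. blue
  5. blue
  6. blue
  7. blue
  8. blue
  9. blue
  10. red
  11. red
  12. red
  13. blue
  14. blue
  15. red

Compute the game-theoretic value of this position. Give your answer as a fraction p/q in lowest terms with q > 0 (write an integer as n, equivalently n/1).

8077/16384

Prefix values for blue red red blue blue blue blue blue blue red red red blue blue red via {L|R} + simplicity:
b: Left { 0 }, Right {  } so simplest 1
br: Left { 0 }, Right { 1 } so simplest 1/2
brr: Left { 0 }, Right { 1/2 1 } so simplest 1/4
brrb: Left { 0 1/4 }, Right { 1/2 1 } so simplest 3/8
brrbb: Left { 0 1/4 3/8 }, Right { 1/2 1 } so simplest 7/16
brrbbb: Left { 0 1/4 3/8 7/16 }, Right { 1/2 1 } so simplest 15/32
brrbbbb: Left { 0 1/4 3/8 7/16 15/32 }, Right { 1/2 1 } so simplest 31/64
brrbbbbb: Left { 0 1/4 3/8 7/16 15/32 31/64 }, Right { 1/2 1 } so simplest 63/128
brrbbbbbb: Left { 0 1/4 3/8 7/16 15/32 31/64 63/128 }, Right { 1/2 1 } so simplest 127/256
brrbbbbbbr: Left { 0 1/4 3/8 7/16 15/32 31/64 63/128 }, Right { 127/256 1/2 1 } so simplest 253/512
brrbbbbbbrr: Left { 0 1/4 3/8 7/16 15/32 31/64 63/128 }, Right { 253/512 127/256 1/2 1 } so simplest 505/1024
brrbbbbbbrrr: Left { 0 1/4 3/8 7/16 15/32 31/64 63/128 }, Right { 505/1024 253/512 127/256 1/2 1 } so simplest 1009/2048
brrbbbbbbrrrb: Left { 0 1/4 3/8 7/16 15/32 31/64 63/128 1009/2048 }, Right { 505/1024 253/512 127/256 1/2 1 } so simplest 2019/4096
brrbbbbbbrrrbb: Left { 0 1/4 3/8 7/16 15/32 31/64 63/128 1009/2048 2019/4096 }, Right { 505/1024 253/512 127/256 1/2 1 } so simplest 4039/8192
brrbbbbbbrrrbbr: Left { 0 1/4 3/8 7/16 15/32 31/64 63/128 1009/2048 2019/4096 }, Right { 4039/8192 505/1024 253/512 127/256 1/2 1 } so simplest 8077/16384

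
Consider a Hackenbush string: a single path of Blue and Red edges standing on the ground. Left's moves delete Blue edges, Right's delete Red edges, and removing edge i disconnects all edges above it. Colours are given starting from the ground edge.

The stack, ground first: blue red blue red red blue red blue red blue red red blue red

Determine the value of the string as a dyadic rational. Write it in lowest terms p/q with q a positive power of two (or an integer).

Build value(s[:k]) for k = 1..14, string s = blue red blue red red blue red blue red blue red red blue red.
step 1: add blue to get b; options L={ 0 } R={ (no moves) } — 1
step 2: add red to get br; options L={ 0 } R={ 1 } — 1/2
step 3: add blue to get brb; options L={ 0; 1/2 } R={ 1 } — 3/4
step 4: add red to get brbr; options L={ 0; 1/2 } R={ 3/4; 1 } — 5/8
step 5: add red to get brbrr; options L={ 0; 1/2 } R={ 5/8; 3/4; 1 } — 9/16
step 6: add blue to get brbrrb; options L={ 0; 1/2; 9/16 } R={ 5/8; 3/4; 1 } — 19/32
step 7: add red to get brbrrbr; options L={ 0; 1/2; 9/16 } R={ 19/32; 5/8; 3/4; 1 } — 37/64
step 8: add blue to get brbrrbrb; options L={ 0; 1/2; 9/16; 37/64 } R={ 19/32; 5/8; 3/4; 1 } — 75/128
step 9: add red to get brbrrbrbr; options L={ 0; 1/2; 9/16; 37/64 } R={ 75/128; 19/32; 5/8; 3/4; 1 } — 149/256
step 10: add blue to get brbrrbrbrb; options L={ 0; 1/2; 9/16; 37/64; 149/256 } R={ 75/128; 19/32; 5/8; 3/4; 1 } — 299/512
step 11: add red to get brbrrbrbrbr; options L={ 0; 1/2; 9/16; 37/64; 149/256 } R={ 299/512; 75/128; 19/32; 5/8; 3/4; 1 } — 597/1024
step 12: add red to get brbrrbrbrbrr; options L={ 0; 1/2; 9/16; 37/64; 149/256 } R={ 597/1024; 299/512; 75/128; 19/32; 5/8; 3/4; 1 } — 1193/2048
step 13: add blue to get brbrrbrbrbrrb; options L={ 0; 1/2; 9/16; 37/64; 149/256; 1193/2048 } R={ 597/1024; 299/512; 75/128; 19/32; 5/8; 3/4; 1 } — 2387/4096
step 14: add red to get brbrrbrbrbrrbr; options L={ 0; 1/2; 9/16; 37/64; 149/256; 1193/2048 } R={ 2387/4096; 597/1024; 299/512; 75/128; 19/32; 5/8; 3/4; 1 } — 4773/8192

4773/8192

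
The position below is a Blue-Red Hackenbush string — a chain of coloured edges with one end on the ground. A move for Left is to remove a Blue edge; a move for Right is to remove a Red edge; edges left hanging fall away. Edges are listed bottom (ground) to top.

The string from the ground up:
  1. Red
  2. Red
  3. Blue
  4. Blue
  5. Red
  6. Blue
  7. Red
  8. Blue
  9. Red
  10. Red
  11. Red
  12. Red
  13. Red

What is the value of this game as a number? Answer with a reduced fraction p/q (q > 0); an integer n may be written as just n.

-2751/2048

Prefix values for Red Red Blue Blue Red Blue Red Blue Red Red Red Red Red via {L|R} + simplicity:
value_1 [R]  L=[(no moves)]  R=[0]  => -1
value_2 [RR]  L=[(no moves)]  R=[-1; 0]  => -2
value_3 [RRB]  L=[-2]  R=[-1; 0]  => -3/2
value_4 [RRBB]  L=[-2; -3/2]  R=[-1; 0]  => -5/4
value_5 [RRBBR]  L=[-2; -3/2]  R=[-5/4; -1; 0]  => -11/8
value_6 [RRBBRB]  L=[-2; -3/2; -11/8]  R=[-5/4; -1; 0]  => -21/16
value_7 [RRBBRBR]  L=[-2; -3/2; -11/8]  R=[-21/16; -5/4; -1; 0]  => -43/32
value_8 [RRBBRBRB]  L=[-2; -3/2; -11/8; -43/32]  R=[-21/16; -5/4; -1; 0]  => -85/64
value_9 [RRBBRBRBR]  L=[-2; -3/2; -11/8; -43/32]  R=[-85/64; -21/16; -5/4; -1; 0]  => -171/128
value_10 [RRBBRBRBRR]  L=[-2; -3/2; -11/8; -43/32]  R=[-171/128; -85/64; -21/16; -5/4; -1; 0]  => -343/256
value_11 [RRBBRBRBRRR]  L=[-2; -3/2; -11/8; -43/32]  R=[-343/256; -171/128; -85/64; -21/16; -5/4; -1; 0]  => -687/512
value_12 [RRBBRBRBRRRR]  L=[-2; -3/2; -11/8; -43/32]  R=[-687/512; -343/256; -171/128; -85/64; -21/16; -5/4; -1; 0]  => -1375/1024
value_13 [RRBBRBRBRRRRR]  L=[-2; -3/2; -11/8; -43/32]  R=[-1375/1024; -687/512; -343/256; -171/128; -85/64; -21/16; -5/4; -1; 0]  => -2751/2048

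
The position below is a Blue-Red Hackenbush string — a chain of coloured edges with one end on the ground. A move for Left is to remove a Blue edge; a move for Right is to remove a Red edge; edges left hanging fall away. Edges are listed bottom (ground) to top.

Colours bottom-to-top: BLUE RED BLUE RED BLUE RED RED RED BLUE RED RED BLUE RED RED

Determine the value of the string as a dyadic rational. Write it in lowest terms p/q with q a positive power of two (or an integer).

val(B) = { 0 | (no moves) } — 1
val(BR) = { 0 | 1 } — 1/2
val(BRB) = { 0 1/2 | 1 } — 3/4
val(BRBR) = { 0 1/2 | 3/4 1 } — 5/8
val(BRBRB) = { 0 1/2 5/8 | 3/4 1 } — 11/16
val(BRBRBR) = { 0 1/2 5/8 | 11/16 3/4 1 } — 21/32
val(BRBRBRR) = { 0 1/2 5/8 | 21/32 11/16 3/4 1 } — 41/64
val(BRBRBRRR) = { 0 1/2 5/8 | 41/64 21/32 11/16 3/4 1 } — 81/128
val(BRBRBRRRB) = { 0 1/2 5/8 81/128 | 41/64 21/32 11/16 3/4 1 } — 163/256
val(BRBRBRRRBR) = { 0 1/2 5/8 81/128 | 163/256 41/64 21/32 11/16 3/4 1 } — 325/512
val(BRBRBRRRBRR) = { 0 1/2 5/8 81/128 | 325/512 163/256 41/64 21/32 11/16 3/4 1 } — 649/1024
val(BRBRBRRRBRRB) = { 0 1/2 5/8 81/128 649/1024 | 325/512 163/256 41/64 21/32 11/16 3/4 1 } — 1299/2048
val(BRBRBRRRBRRBR) = { 0 1/2 5/8 81/128 649/1024 | 1299/2048 325/512 163/256 41/64 21/32 11/16 3/4 1 } — 2597/4096
val(BRBRBRRRBRRBRR) = { 0 1/2 5/8 81/128 649/1024 | 2597/4096 1299/2048 325/512 163/256 41/64 21/32 11/16 3/4 1 } — 5193/8192

5193/8192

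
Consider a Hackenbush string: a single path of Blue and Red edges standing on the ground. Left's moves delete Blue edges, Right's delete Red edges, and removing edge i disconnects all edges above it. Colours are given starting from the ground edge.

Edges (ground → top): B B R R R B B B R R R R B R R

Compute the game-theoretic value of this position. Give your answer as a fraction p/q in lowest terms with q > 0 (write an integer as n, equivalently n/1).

9993/8192

Build value(s[:k]) for k = 1..15, string s = B B R R R B B B R R R R B R R.
edge 1 of 15 (B): { 0 |  } => 1
edge 2 of 15 (B): { 0 1 |  } => 2
edge 3 of 15 (R): { 0 1 | 2 } => 3/2
edge 4 of 15 (R): { 0 1 | 3/2 2 } => 5/4
edge 5 of 15 (R): { 0 1 | 5/4 3/2 2 } => 9/8
edge 6 of 15 (B): { 0 1 9/8 | 5/4 3/2 2 } => 19/16
edge 7 of 15 (B): { 0 1 9/8 19/16 | 5/4 3/2 2 } => 39/32
edge 8 of 15 (B): { 0 1 9/8 19/16 39/32 | 5/4 3/2 2 } => 79/64
edge 9 of 15 (R): { 0 1 9/8 19/16 39/32 | 79/64 5/4 3/2 2 } => 157/128
edge 10 of 15 (R): { 0 1 9/8 19/16 39/32 | 157/128 79/64 5/4 3/2 2 } => 313/256
edge 11 of 15 (R): { 0 1 9/8 19/16 39/32 | 313/256 157/128 79/64 5/4 3/2 2 } => 625/512
edge 12 of 15 (R): { 0 1 9/8 19/16 39/32 | 625/512 313/256 157/128 79/64 5/4 3/2 2 } => 1249/1024
edge 13 of 15 (B): { 0 1 9/8 19/16 39/32 1249/1024 | 625/512 313/256 157/128 79/64 5/4 3/2 2 } => 2499/2048
edge 14 of 15 (R): { 0 1 9/8 19/16 39/32 1249/1024 | 2499/2048 625/512 313/256 157/128 79/64 5/4 3/2 2 } => 4997/4096
edge 15 of 15 (R): { 0 1 9/8 19/16 39/32 1249/1024 | 4997/4096 2499/2048 625/512 313/256 157/128 79/64 5/4 3/2 2 } => 9993/8192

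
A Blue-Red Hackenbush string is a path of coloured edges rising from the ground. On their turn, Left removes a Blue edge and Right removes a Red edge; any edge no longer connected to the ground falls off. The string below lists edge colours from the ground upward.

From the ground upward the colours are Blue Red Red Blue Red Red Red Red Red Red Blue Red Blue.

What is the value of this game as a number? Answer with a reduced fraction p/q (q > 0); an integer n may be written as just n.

Prefix values for Blue Red Red Blue Red Red Red Red Red Red Blue Red Blue via {L|R} + simplicity:
B: Left { 0 }, Right { (no moves) } -> simplest 1
BR: Left { 0 }, Right { 1 } -> simplest 1/2
BRR: Left { 0 }, Right { 1/2; 1 } -> simplest 1/4
BRRB: Left { 0; 1/4 }, Right { 1/2; 1 } -> simplest 3/8
BRRBR: Left { 0; 1/4 }, Right { 3/8; 1/2; 1 } -> simplest 5/16
BRRBRR: Left { 0; 1/4 }, Right { 5/16; 3/8; 1/2; 1 } -> simplest 9/32
BRRBRRR: Left { 0; 1/4 }, Right { 9/32; 5/16; 3/8; 1/2; 1 } -> simplest 17/64
BRRBRRRR: Left { 0; 1/4 }, Right { 17/64; 9/32; 5/16; 3/8; 1/2; 1 } -> simplest 33/128
BRRBRRRRR: Left { 0; 1/4 }, Right { 33/128; 17/64; 9/32; 5/16; 3/8; 1/2; 1 } -> simplest 65/256
BRRBRRRRRR: Left { 0; 1/4 }, Right { 65/256; 33/128; 17/64; 9/32; 5/16; 3/8; 1/2; 1 } -> simplest 129/512
BRRBRRRRRRB: Left { 0; 1/4; 129/512 }, Right { 65/256; 33/128; 17/64; 9/32; 5/16; 3/8; 1/2; 1 } -> simplest 259/1024
BRRBRRRRRRBR: Left { 0; 1/4; 129/512 }, Right { 259/1024; 65/256; 33/128; 17/64; 9/32; 5/16; 3/8; 1/2; 1 } -> simplest 517/2048
BRRBRRRRRRBRB: Left { 0; 1/4; 129/512; 517/2048 }, Right { 259/1024; 65/256; 33/128; 17/64; 9/32; 5/16; 3/8; 1/2; 1 } -> simplest 1035/4096

1035/4096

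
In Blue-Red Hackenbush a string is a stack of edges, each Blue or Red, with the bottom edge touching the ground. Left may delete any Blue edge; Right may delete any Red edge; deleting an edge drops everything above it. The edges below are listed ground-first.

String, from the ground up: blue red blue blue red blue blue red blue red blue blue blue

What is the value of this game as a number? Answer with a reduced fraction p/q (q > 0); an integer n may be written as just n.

3503/4096

Prefix values for blue red blue blue red blue blue red blue red blue blue blue via {L|R} + simplicity:
step 1: add blue to get b; options L={ 0 } R={ — } → 1
step 2: add red to get br; options L={ 0 } R={ 1 } → 1/2
step 3: add blue to get brb; options L={ 0 1/2 } R={ 1 } → 3/4
step 4: add blue to get brbb; options L={ 0 1/2 3/4 } R={ 1 } → 7/8
step 5: add red to get brbbr; options L={ 0 1/2 3/4 } R={ 7/8 1 } → 13/16
step 6: add blue to get brbbrb; options L={ 0 1/2 3/4 13/16 } R={ 7/8 1 } → 27/32
step 7: add blue to get brbbrbb; options L={ 0 1/2 3/4 13/16 27/32 } R={ 7/8 1 } → 55/64
step 8: add red to get brbbrbbr; options L={ 0 1/2 3/4 13/16 27/32 } R={ 55/64 7/8 1 } → 109/128
step 9: add blue to get brbbrbbrb; options L={ 0 1/2 3/4 13/16 27/32 109/128 } R={ 55/64 7/8 1 } → 219/256
step 10: add red to get brbbrbbrbr; options L={ 0 1/2 3/4 13/16 27/32 109/128 } R={ 219/256 55/64 7/8 1 } → 437/512
step 11: add blue to get brbbrbbrbrb; options L={ 0 1/2 3/4 13/16 27/32 109/128 437/512 } R={ 219/256 55/64 7/8 1 } → 875/1024
step 12: add blue to get brbbrbbrbrbb; options L={ 0 1/2 3/4 13/16 27/32 109/128 437/512 875/1024 } R={ 219/256 55/64 7/8 1 } → 1751/2048
step 13: add blue to get brbbrbbrbrbbb; options L={ 0 1/2 3/4 13/16 27/32 109/128 437/512 875/1024 1751/2048 } R={ 219/256 55/64 7/8 1 } → 3503/4096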